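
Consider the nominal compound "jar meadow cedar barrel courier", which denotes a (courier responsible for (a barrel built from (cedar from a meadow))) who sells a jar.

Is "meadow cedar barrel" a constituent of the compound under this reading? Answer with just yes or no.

yes

The paraphrase groups the words so that "meadow cedar barrel" is one unit: it corresponds to a single parenthesized sub-phrase.
The full structure is [jar [[[meadow cedar] barrel] courier]], in which [meadow cedar barrel] is a constituent.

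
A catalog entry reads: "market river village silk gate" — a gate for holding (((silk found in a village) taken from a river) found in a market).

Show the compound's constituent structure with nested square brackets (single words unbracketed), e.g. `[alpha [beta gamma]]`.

The outermost head in the paraphrase is "gate", modified by "market river village silk".
Inside "market river village silk": head "silk" (specifically "river village silk"), modifier "market".
Inside "river village silk": head "silk" (specifically "village silk"), modifier "river".
Inside "village silk": head "silk", modifier "village".
So the structure is [[market [river [village silk]]] gate].

[[market [river [village silk]]] gate]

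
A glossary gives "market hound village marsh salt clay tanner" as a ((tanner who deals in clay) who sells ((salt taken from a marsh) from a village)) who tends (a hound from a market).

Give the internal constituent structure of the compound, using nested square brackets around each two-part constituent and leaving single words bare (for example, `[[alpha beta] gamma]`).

[[market hound] [[village [marsh salt]] [clay tanner]]]

Overall it is a kind of tanner (specifically "village marsh salt clay tanner"); the modifier is "market hound".
Within "market hound", the head is "hound" and the modifier is "market".
Within "village marsh salt clay tanner", the head is "tanner" (specifically "clay tanner") and the modifier is "village marsh salt".
Within "village marsh salt", the head is "salt" (specifically "marsh salt") and the modifier is "village".
Within "marsh salt", the head is "salt" and the modifier is "marsh".
Within "clay tanner", the head is "tanner" and the modifier is "clay".
Assembled: [[market hound] [[village [marsh salt]] [clay tanner]]].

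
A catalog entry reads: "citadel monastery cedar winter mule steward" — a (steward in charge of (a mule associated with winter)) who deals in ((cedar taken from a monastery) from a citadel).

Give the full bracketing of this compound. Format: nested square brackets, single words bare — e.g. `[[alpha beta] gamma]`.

[[citadel [monastery cedar]] [[winter mule] steward]]

Whole compound: head "steward" (specifically "winter mule steward"), modifier "citadel monastery cedar".
"citadel monastery cedar" → head "cedar" (specifically "monastery cedar"), modifier "citadel".
"monastery cedar" → head "cedar", modifier "monastery".
"winter mule steward" → head "steward", modifier "winter mule".
"winter mule" → head "mule", modifier "winter".
Putting it together: [[citadel [monastery cedar]] [[winter mule] steward]].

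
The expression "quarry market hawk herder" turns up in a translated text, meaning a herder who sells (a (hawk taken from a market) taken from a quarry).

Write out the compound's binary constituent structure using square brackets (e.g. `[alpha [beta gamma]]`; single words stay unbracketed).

Whole compound: head "herder", modifier "quarry market hawk".
"quarry market hawk" → head "hawk" (specifically "market hawk"), modifier "quarry".
"market hawk" → head "hawk", modifier "market".
So the structure is [[quarry [market hawk]] herder].

[[quarry [market hawk]] herder]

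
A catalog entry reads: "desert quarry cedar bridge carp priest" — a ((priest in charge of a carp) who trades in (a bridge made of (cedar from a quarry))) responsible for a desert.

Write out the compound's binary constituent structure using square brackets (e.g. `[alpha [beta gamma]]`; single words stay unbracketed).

At the top level: head "priest" (specifically "quarry cedar bridge carp priest"); modifier "desert".
Within "quarry cedar bridge carp priest", the head is "priest" (specifically "carp priest") and the modifier is "quarry cedar bridge".
Within "quarry cedar bridge", the head is "bridge" and the modifier is "quarry cedar".
Within "quarry cedar", the head is "cedar" and the modifier is "quarry".
Within "carp priest", the head is "priest" and the modifier is "carp".
Assembled: [desert [[[quarry cedar] bridge] [carp priest]]].

[desert [[[quarry cedar] bridge] [carp priest]]]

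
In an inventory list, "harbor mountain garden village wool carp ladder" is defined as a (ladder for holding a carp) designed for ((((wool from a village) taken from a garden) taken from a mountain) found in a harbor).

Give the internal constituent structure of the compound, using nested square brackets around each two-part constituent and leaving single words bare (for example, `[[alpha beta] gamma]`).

The outermost head in the paraphrase is "ladder" (specifically "carp ladder"), modified by "harbor mountain garden village wool".
"harbor mountain garden village wool" → head "wool" (specifically "mountain garden village wool"), modifier "harbor".
"mountain garden village wool" → head "wool" (specifically "garden village wool"), modifier "mountain".
"garden village wool" → head "wool" (specifically "village wool"), modifier "garden".
"village wool" → head "wool", modifier "village".
"carp ladder" → head "ladder", modifier "carp".
So the structure is [[harbor [mountain [garden [village wool]]]] [carp ladder]].

[[harbor [mountain [garden [village wool]]]] [carp ladder]]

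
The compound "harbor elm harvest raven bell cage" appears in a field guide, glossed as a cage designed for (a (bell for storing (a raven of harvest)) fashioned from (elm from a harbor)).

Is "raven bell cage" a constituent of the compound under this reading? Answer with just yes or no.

The top-level split is [harbor elm harvest raven bell] [cage]; the full structure is [[[harbor elm] [[harvest raven] bell]] cage].
"raven bell cage" straddles a constituent boundary, so it is not a single unit.

no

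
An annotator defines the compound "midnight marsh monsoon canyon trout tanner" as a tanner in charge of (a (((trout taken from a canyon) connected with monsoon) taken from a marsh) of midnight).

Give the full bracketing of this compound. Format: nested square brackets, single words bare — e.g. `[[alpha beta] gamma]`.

[[midnight [marsh [monsoon [canyon trout]]]] tanner]

The outermost head in the paraphrase is "tanner", modified by "midnight marsh monsoon canyon trout".
Within "midnight marsh monsoon canyon trout", the head is "trout" (specifically "marsh monsoon canyon trout") and the modifier is "midnight".
Within "marsh monsoon canyon trout", the head is "trout" (specifically "monsoon canyon trout") and the modifier is "marsh".
Within "monsoon canyon trout", the head is "trout" (specifically "canyon trout") and the modifier is "monsoon".
Within "canyon trout", the head is "trout" and the modifier is "canyon".
So the structure is [[midnight [marsh [monsoon [canyon trout]]]] tanner].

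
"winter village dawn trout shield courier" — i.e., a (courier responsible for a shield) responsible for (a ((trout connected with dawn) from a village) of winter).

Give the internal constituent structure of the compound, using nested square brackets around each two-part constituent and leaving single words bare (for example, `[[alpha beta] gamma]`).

[[winter [village [dawn trout]]] [shield courier]]

At the top level: head "courier" (specifically "shield courier"); modifier "winter village dawn trout".
Within "winter village dawn trout", the head is "trout" (specifically "village dawn trout") and the modifier is "winter".
Within "village dawn trout", the head is "trout" (specifically "dawn trout") and the modifier is "village".
Within "dawn trout", the head is "trout" and the modifier is "dawn".
Within "shield courier", the head is "courier" and the modifier is "shield".
Assembled: [[winter [village [dawn trout]]] [shield courier]].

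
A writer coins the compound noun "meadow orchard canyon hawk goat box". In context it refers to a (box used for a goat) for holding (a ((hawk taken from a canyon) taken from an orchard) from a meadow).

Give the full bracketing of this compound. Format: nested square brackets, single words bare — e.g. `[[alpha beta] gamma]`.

[[meadow [orchard [canyon hawk]]] [goat box]]

The outermost head in the paraphrase is "box" (specifically "goat box"), modified by "meadow orchard canyon hawk".
Within "meadow orchard canyon hawk", the head is "hawk" (specifically "orchard canyon hawk") and the modifier is "meadow".
Within "orchard canyon hawk", the head is "hawk" (specifically "canyon hawk") and the modifier is "orchard".
Within "canyon hawk", the head is "hawk" and the modifier is "canyon".
Within "goat box", the head is "box" and the modifier is "goat".
Putting it together: [[meadow [orchard [canyon hawk]]] [goat box]].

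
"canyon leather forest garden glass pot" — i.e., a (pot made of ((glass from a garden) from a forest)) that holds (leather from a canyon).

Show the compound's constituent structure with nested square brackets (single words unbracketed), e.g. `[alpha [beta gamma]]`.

[[canyon leather] [[forest [garden glass]] pot]]

Whole compound: head "pot" (specifically "forest garden glass pot"), modifier "canyon leather".
"canyon leather" → head "leather", modifier "canyon".
"forest garden glass pot" → head "pot", modifier "forest garden glass".
"forest garden glass" → head "glass" (specifically "garden glass"), modifier "forest".
"garden glass" → head "glass", modifier "garden".
Assembled: [[canyon leather] [[forest [garden glass]] pot]].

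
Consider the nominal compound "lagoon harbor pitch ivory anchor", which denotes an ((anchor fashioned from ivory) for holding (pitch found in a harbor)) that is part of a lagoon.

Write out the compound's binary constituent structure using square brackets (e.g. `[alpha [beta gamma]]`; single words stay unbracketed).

Whole compound: head "anchor" (specifically "harbor pitch ivory anchor"), modifier "lagoon".
"harbor pitch ivory anchor" → head "anchor" (specifically "ivory anchor"), modifier "harbor pitch".
"harbor pitch" → head "pitch", modifier "harbor".
"ivory anchor" → head "anchor", modifier "ivory".
So the structure is [lagoon [[harbor pitch] [ivory anchor]]].

[lagoon [[harbor pitch] [ivory anchor]]]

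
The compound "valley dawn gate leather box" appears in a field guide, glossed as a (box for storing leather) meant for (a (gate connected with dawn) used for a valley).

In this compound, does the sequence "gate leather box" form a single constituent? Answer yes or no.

no

The top-level split is [valley dawn gate] [leather box]; the full structure is [[valley [dawn gate]] [leather box]].
"gate leather box" straddles a constituent boundary, so it is not a single unit.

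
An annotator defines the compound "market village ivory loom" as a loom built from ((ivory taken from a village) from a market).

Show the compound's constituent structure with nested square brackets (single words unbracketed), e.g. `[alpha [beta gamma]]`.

[[market [village ivory]] loom]

At the top level: head "loom"; modifier "market village ivory".
Inside "market village ivory": head "ivory" (specifically "village ivory"), modifier "market".
Inside "village ivory": head "ivory", modifier "village".
Putting it together: [[market [village ivory]] loom].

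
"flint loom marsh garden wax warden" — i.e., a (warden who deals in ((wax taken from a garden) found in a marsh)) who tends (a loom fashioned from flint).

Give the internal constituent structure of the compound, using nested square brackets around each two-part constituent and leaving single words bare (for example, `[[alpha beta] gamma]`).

[[flint loom] [[marsh [garden wax]] warden]]

Whole compound: head "warden" (specifically "marsh garden wax warden"), modifier "flint loom".
"flint loom" → head "loom", modifier "flint".
"marsh garden wax warden" → head "warden", modifier "marsh garden wax".
"marsh garden wax" → head "wax" (specifically "garden wax"), modifier "marsh".
"garden wax" → head "wax", modifier "garden".
Assembled: [[flint loom] [[marsh [garden wax]] warden]].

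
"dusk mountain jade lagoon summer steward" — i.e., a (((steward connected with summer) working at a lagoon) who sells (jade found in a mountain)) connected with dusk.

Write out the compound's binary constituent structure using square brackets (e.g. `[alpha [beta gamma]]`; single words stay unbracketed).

The outermost head in the paraphrase is "steward" (specifically "mountain jade lagoon summer steward"), modified by "dusk".
Within "mountain jade lagoon summer steward", the head is "steward" (specifically "lagoon summer steward") and the modifier is "mountain jade".
Within "mountain jade", the head is "jade" and the modifier is "mountain".
Within "lagoon summer steward", the head is "steward" (specifically "summer steward") and the modifier is "lagoon".
Within "summer steward", the head is "steward" and the modifier is "summer".
Putting it together: [dusk [[mountain jade] [lagoon [summer steward]]]].

[dusk [[mountain jade] [lagoon [summer steward]]]]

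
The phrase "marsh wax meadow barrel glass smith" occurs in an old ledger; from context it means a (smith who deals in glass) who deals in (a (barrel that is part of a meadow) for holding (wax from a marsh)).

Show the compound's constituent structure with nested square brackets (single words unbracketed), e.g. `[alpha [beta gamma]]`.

[[[marsh wax] [meadow barrel]] [glass smith]]

At the top level: head "smith" (specifically "glass smith"); modifier "marsh wax meadow barrel".
"marsh wax meadow barrel" → head "barrel" (specifically "meadow barrel"), modifier "marsh wax".
"marsh wax" → head "wax", modifier "marsh".
"meadow barrel" → head "barrel", modifier "meadow".
"glass smith" → head "smith", modifier "glass".
Putting it together: [[[marsh wax] [meadow barrel]] [glass smith]].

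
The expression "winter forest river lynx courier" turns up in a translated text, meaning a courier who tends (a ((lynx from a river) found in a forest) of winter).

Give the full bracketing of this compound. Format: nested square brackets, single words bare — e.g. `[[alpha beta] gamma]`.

[[winter [forest [river lynx]]] courier]

The outermost head in the paraphrase is "courier", modified by "winter forest river lynx".
"winter forest river lynx" → head "lynx" (specifically "forest river lynx"), modifier "winter".
"forest river lynx" → head "lynx" (specifically "river lynx"), modifier "forest".
"river lynx" → head "lynx", modifier "river".
Assembled: [[winter [forest [river lynx]]] courier].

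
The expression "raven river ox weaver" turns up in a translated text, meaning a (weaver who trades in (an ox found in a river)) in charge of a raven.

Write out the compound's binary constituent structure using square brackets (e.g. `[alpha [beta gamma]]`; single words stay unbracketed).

[raven [[river ox] weaver]]

The outermost head in the paraphrase is "weaver" (specifically "river ox weaver"), modified by "raven".
Within "river ox weaver", the head is "weaver" and the modifier is "river ox".
Within "river ox", the head is "ox" and the modifier is "river".
So the structure is [raven [[river ox] weaver]].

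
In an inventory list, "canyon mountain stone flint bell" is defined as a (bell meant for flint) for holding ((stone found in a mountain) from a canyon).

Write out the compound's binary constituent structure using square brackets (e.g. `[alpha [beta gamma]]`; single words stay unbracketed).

[[canyon [mountain stone]] [flint bell]]

At the top level: head "bell" (specifically "flint bell"); modifier "canyon mountain stone".
Within "canyon mountain stone", the head is "stone" (specifically "mountain stone") and the modifier is "canyon".
Within "mountain stone", the head is "stone" and the modifier is "mountain".
Within "flint bell", the head is "bell" and the modifier is "flint".
Assembled: [[canyon [mountain stone]] [flint bell]].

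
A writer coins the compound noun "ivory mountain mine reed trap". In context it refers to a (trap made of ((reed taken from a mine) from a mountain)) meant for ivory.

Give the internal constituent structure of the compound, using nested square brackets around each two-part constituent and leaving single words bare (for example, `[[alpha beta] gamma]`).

[ivory [[mountain [mine reed]] trap]]

The outermost head in the paraphrase is "trap" (specifically "mountain mine reed trap"), modified by "ivory".
Within "mountain mine reed trap", the head is "trap" and the modifier is "mountain mine reed".
Within "mountain mine reed", the head is "reed" (specifically "mine reed") and the modifier is "mountain".
Within "mine reed", the head is "reed" and the modifier is "mine".
Putting it together: [ivory [[mountain [mine reed]] trap]].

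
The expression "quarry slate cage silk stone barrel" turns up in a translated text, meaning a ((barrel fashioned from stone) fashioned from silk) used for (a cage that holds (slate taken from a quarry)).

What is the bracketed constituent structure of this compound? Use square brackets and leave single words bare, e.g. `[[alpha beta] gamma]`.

[[[quarry slate] cage] [silk [stone barrel]]]

Overall it is a kind of barrel (specifically "silk stone barrel"); the modifier is "quarry slate cage".
Within "quarry slate cage", the head is "cage" and the modifier is "quarry slate".
Within "quarry slate", the head is "slate" and the modifier is "quarry".
Within "silk stone barrel", the head is "barrel" (specifically "stone barrel") and the modifier is "silk".
Within "stone barrel", the head is "barrel" and the modifier is "stone".
So the structure is [[[quarry slate] cage] [silk [stone barrel]]].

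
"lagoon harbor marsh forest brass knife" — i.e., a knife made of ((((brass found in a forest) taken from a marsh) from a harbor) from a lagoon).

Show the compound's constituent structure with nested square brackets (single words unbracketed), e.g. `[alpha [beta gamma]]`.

Whole compound: head "knife", modifier "lagoon harbor marsh forest brass".
Inside "lagoon harbor marsh forest brass": head "brass" (specifically "harbor marsh forest brass"), modifier "lagoon".
Inside "harbor marsh forest brass": head "brass" (specifically "marsh forest brass"), modifier "harbor".
Inside "marsh forest brass": head "brass" (specifically "forest brass"), modifier "marsh".
Inside "forest brass": head "brass", modifier "forest".
So the structure is [[lagoon [harbor [marsh [forest brass]]]] knife].

[[lagoon [harbor [marsh [forest brass]]]] knife]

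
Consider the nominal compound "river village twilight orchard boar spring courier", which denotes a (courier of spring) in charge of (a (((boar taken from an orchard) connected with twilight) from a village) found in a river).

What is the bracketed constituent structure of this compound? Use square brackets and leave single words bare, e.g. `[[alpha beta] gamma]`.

The outermost head in the paraphrase is "courier" (specifically "spring courier"), modified by "river village twilight orchard boar".
Inside "river village twilight orchard boar": head "boar" (specifically "village twilight orchard boar"), modifier "river".
Inside "village twilight orchard boar": head "boar" (specifically "twilight orchard boar"), modifier "village".
Inside "twilight orchard boar": head "boar" (specifically "orchard boar"), modifier "twilight".
Inside "orchard boar": head "boar", modifier "orchard".
Inside "spring courier": head "courier", modifier "spring".
So the structure is [[river [village [twilight [orchard boar]]]] [spring courier]].

[[river [village [twilight [orchard boar]]]] [spring courier]]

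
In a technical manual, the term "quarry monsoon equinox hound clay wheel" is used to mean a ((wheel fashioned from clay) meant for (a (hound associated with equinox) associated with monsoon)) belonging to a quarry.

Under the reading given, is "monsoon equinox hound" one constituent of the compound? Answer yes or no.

yes

The paraphrase groups the words so that "monsoon equinox hound" is one unit: it corresponds to a single parenthesized sub-phrase.
The full structure is [quarry [[monsoon [equinox hound]] [clay wheel]]], in which [monsoon equinox hound] is a constituent.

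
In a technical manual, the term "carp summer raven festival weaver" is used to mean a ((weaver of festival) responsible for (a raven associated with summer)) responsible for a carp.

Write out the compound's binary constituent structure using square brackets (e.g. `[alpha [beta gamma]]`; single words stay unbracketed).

The outermost head in the paraphrase is "weaver" (specifically "summer raven festival weaver"), modified by "carp".
Within "summer raven festival weaver", the head is "weaver" (specifically "festival weaver") and the modifier is "summer raven".
Within "summer raven", the head is "raven" and the modifier is "summer".
Within "festival weaver", the head is "weaver" and the modifier is "festival".
Assembled: [carp [[summer raven] [festival weaver]]].

[carp [[summer raven] [festival weaver]]]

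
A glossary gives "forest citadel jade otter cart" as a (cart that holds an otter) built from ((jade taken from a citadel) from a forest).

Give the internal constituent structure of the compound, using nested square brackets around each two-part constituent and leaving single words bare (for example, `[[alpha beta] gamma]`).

[[forest [citadel jade]] [otter cart]]

Overall it is a kind of cart (specifically "otter cart"); the modifier is "forest citadel jade".
"forest citadel jade" → head "jade" (specifically "citadel jade"), modifier "forest".
"citadel jade" → head "jade", modifier "citadel".
"otter cart" → head "cart", modifier "otter".
Putting it together: [[forest [citadel jade]] [otter cart]].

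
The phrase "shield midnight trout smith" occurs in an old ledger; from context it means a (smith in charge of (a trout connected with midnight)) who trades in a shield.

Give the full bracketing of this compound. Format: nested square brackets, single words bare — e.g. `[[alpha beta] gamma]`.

The outermost head in the paraphrase is "smith" (specifically "midnight trout smith"), modified by "shield".
Inside "midnight trout smith": head "smith", modifier "midnight trout".
Inside "midnight trout": head "trout", modifier "midnight".
So the structure is [shield [[midnight trout] smith]].

[shield [[midnight trout] smith]]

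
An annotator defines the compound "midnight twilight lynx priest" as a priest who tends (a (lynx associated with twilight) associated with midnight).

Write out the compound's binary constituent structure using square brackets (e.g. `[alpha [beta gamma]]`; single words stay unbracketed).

The outermost head in the paraphrase is "priest", modified by "midnight twilight lynx".
"midnight twilight lynx" → head "lynx" (specifically "twilight lynx"), modifier "midnight".
"twilight lynx" → head "lynx", modifier "twilight".
Assembled: [[midnight [twilight lynx]] priest].

[[midnight [twilight lynx]] priest]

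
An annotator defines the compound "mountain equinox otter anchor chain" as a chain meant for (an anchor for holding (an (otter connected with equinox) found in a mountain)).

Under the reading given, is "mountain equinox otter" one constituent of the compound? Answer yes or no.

yes

The paraphrase groups the words so that "mountain equinox otter" is one unit: it corresponds to a single parenthesized sub-phrase.
The full structure is [[[mountain [equinox otter]] anchor] chain], in which [mountain equinox otter] is a constituent.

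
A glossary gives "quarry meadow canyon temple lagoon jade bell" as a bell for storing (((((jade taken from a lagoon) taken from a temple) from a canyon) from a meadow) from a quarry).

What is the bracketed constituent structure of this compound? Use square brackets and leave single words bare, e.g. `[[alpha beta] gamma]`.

At the top level: head "bell"; modifier "quarry meadow canyon temple lagoon jade".
Within "quarry meadow canyon temple lagoon jade", the head is "jade" (specifically "meadow canyon temple lagoon jade") and the modifier is "quarry".
Within "meadow canyon temple lagoon jade", the head is "jade" (specifically "canyon temple lagoon jade") and the modifier is "meadow".
Within "canyon temple lagoon jade", the head is "jade" (specifically "temple lagoon jade") and the modifier is "canyon".
Within "temple lagoon jade", the head is "jade" (specifically "lagoon jade") and the modifier is "temple".
Within "lagoon jade", the head is "jade" and the modifier is "lagoon".
Putting it together: [[quarry [meadow [canyon [temple [lagoon jade]]]]] bell].

[[quarry [meadow [canyon [temple [lagoon jade]]]]] bell]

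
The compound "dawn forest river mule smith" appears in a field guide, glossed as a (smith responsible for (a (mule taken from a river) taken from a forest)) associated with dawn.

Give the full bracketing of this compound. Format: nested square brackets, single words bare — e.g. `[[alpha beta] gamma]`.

[dawn [[forest [river mule]] smith]]

Overall it is a kind of smith (specifically "forest river mule smith"); the modifier is "dawn".
"forest river mule smith" → head "smith", modifier "forest river mule".
"forest river mule" → head "mule" (specifically "river mule"), modifier "forest".
"river mule" → head "mule", modifier "river".
Assembled: [dawn [[forest [river mule]] smith]].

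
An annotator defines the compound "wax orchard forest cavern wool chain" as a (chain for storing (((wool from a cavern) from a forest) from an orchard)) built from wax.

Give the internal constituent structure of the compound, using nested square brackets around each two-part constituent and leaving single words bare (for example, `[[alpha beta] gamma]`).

[wax [[orchard [forest [cavern wool]]] chain]]

Overall it is a kind of chain (specifically "orchard forest cavern wool chain"); the modifier is "wax".
"orchard forest cavern wool chain" → head "chain", modifier "orchard forest cavern wool".
"orchard forest cavern wool" → head "wool" (specifically "forest cavern wool"), modifier "orchard".
"forest cavern wool" → head "wool" (specifically "cavern wool"), modifier "forest".
"cavern wool" → head "wool", modifier "cavern".
Assembled: [wax [[orchard [forest [cavern wool]]] chain]].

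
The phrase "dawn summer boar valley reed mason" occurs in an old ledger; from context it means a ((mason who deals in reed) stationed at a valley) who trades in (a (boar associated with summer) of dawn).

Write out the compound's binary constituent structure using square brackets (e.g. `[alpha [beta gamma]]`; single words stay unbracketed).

The outermost head in the paraphrase is "mason" (specifically "valley reed mason"), modified by "dawn summer boar".
Within "dawn summer boar", the head is "boar" (specifically "summer boar") and the modifier is "dawn".
Within "summer boar", the head is "boar" and the modifier is "summer".
Within "valley reed mason", the head is "mason" (specifically "reed mason") and the modifier is "valley".
Within "reed mason", the head is "mason" and the modifier is "reed".
So the structure is [[dawn [summer boar]] [valley [reed mason]]].

[[dawn [summer boar]] [valley [reed mason]]]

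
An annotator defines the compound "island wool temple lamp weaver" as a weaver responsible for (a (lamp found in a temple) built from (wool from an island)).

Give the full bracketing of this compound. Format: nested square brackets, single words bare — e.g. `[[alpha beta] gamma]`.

[[[island wool] [temple lamp]] weaver]

At the top level: head "weaver"; modifier "island wool temple lamp".
Within "island wool temple lamp", the head is "lamp" (specifically "temple lamp") and the modifier is "island wool".
Within "island wool", the head is "wool" and the modifier is "island".
Within "temple lamp", the head is "lamp" and the modifier is "temple".
Assembled: [[[island wool] [temple lamp]] weaver].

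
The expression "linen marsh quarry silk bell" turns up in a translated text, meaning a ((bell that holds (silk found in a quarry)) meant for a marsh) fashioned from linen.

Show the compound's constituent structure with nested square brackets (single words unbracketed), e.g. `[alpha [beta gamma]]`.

The outermost head in the paraphrase is "bell" (specifically "marsh quarry silk bell"), modified by "linen".
"marsh quarry silk bell" → head "bell" (specifically "quarry silk bell"), modifier "marsh".
"quarry silk bell" → head "bell", modifier "quarry silk".
"quarry silk" → head "silk", modifier "quarry".
Putting it together: [linen [marsh [[quarry silk] bell]]].

[linen [marsh [[quarry silk] bell]]]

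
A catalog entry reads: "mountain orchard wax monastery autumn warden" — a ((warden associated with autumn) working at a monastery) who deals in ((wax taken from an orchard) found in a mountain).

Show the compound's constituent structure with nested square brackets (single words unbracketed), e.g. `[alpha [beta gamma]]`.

[[mountain [orchard wax]] [monastery [autumn warden]]]

Overall it is a kind of warden (specifically "monastery autumn warden"); the modifier is "mountain orchard wax".
Within "mountain orchard wax", the head is "wax" (specifically "orchard wax") and the modifier is "mountain".
Within "orchard wax", the head is "wax" and the modifier is "orchard".
Within "monastery autumn warden", the head is "warden" (specifically "autumn warden") and the modifier is "monastery".
Within "autumn warden", the head is "warden" and the modifier is "autumn".
So the structure is [[mountain [orchard wax]] [monastery [autumn warden]]].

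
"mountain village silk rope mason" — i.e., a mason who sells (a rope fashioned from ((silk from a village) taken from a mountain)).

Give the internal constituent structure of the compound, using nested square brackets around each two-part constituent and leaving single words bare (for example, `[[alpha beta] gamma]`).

Overall it is a kind of mason; the modifier is "mountain village silk rope".
"mountain village silk rope" → head "rope", modifier "mountain village silk".
"mountain village silk" → head "silk" (specifically "village silk"), modifier "mountain".
"village silk" → head "silk", modifier "village".
Assembled: [[[mountain [village silk]] rope] mason].

[[[mountain [village silk]] rope] mason]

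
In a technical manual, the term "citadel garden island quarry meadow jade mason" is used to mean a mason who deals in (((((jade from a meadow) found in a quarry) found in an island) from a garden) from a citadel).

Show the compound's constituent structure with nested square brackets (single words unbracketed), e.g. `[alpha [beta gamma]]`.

Overall it is a kind of mason; the modifier is "citadel garden island quarry meadow jade".
Inside "citadel garden island quarry meadow jade": head "jade" (specifically "garden island quarry meadow jade"), modifier "citadel".
Inside "garden island quarry meadow jade": head "jade" (specifically "island quarry meadow jade"), modifier "garden".
Inside "island quarry meadow jade": head "jade" (specifically "quarry meadow jade"), modifier "island".
Inside "quarry meadow jade": head "jade" (specifically "meadow jade"), modifier "quarry".
Inside "meadow jade": head "jade", modifier "meadow".
Assembled: [[citadel [garden [island [quarry [meadow jade]]]]] mason].

[[citadel [garden [island [quarry [meadow jade]]]]] mason]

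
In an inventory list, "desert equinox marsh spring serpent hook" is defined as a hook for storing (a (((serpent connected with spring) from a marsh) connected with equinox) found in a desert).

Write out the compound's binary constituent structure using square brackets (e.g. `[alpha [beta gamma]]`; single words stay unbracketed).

[[desert [equinox [marsh [spring serpent]]]] hook]

At the top level: head "hook"; modifier "desert equinox marsh spring serpent".
Within "desert equinox marsh spring serpent", the head is "serpent" (specifically "equinox marsh spring serpent") and the modifier is "desert".
Within "equinox marsh spring serpent", the head is "serpent" (specifically "marsh spring serpent") and the modifier is "equinox".
Within "marsh spring serpent", the head is "serpent" (specifically "spring serpent") and the modifier is "marsh".
Within "spring serpent", the head is "serpent" and the modifier is "spring".
So the structure is [[desert [equinox [marsh [spring serpent]]]] hook].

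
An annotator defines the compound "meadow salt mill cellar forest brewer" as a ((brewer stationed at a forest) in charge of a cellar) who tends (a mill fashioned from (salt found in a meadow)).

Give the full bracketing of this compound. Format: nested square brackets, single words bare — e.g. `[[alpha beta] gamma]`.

The outermost head in the paraphrase is "brewer" (specifically "cellar forest brewer"), modified by "meadow salt mill".
Inside "meadow salt mill": head "mill", modifier "meadow salt".
Inside "meadow salt": head "salt", modifier "meadow".
Inside "cellar forest brewer": head "brewer" (specifically "forest brewer"), modifier "cellar".
Inside "forest brewer": head "brewer", modifier "forest".
Assembled: [[[meadow salt] mill] [cellar [forest brewer]]].

[[[meadow salt] mill] [cellar [forest brewer]]]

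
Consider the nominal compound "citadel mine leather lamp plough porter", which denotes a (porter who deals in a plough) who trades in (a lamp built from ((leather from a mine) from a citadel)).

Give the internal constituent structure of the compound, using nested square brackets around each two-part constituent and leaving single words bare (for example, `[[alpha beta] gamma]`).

[[[citadel [mine leather]] lamp] [plough porter]]

Whole compound: head "porter" (specifically "plough porter"), modifier "citadel mine leather lamp".
"citadel mine leather lamp" → head "lamp", modifier "citadel mine leather".
"citadel mine leather" → head "leather" (specifically "mine leather"), modifier "citadel".
"mine leather" → head "leather", modifier "mine".
"plough porter" → head "porter", modifier "plough".
Putting it together: [[[citadel [mine leather]] lamp] [plough porter]].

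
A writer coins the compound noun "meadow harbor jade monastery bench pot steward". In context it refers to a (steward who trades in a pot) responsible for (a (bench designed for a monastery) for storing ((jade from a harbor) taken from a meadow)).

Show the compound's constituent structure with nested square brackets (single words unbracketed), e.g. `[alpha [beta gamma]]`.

[[[meadow [harbor jade]] [monastery bench]] [pot steward]]

Overall it is a kind of steward (specifically "pot steward"); the modifier is "meadow harbor jade monastery bench".
"meadow harbor jade monastery bench" → head "bench" (specifically "monastery bench"), modifier "meadow harbor jade".
"meadow harbor jade" → head "jade" (specifically "harbor jade"), modifier "meadow".
"harbor jade" → head "jade", modifier "harbor".
"monastery bench" → head "bench", modifier "monastery".
"pot steward" → head "steward", modifier "pot".
Assembled: [[[meadow [harbor jade]] [monastery bench]] [pot steward]].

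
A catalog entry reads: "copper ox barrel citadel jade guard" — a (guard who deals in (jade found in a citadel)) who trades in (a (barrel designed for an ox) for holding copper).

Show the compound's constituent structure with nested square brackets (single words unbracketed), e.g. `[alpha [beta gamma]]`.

[[copper [ox barrel]] [[citadel jade] guard]]

At the top level: head "guard" (specifically "citadel jade guard"); modifier "copper ox barrel".
Inside "copper ox barrel": head "barrel" (specifically "ox barrel"), modifier "copper".
Inside "ox barrel": head "barrel", modifier "ox".
Inside "citadel jade guard": head "guard", modifier "citadel jade".
Inside "citadel jade": head "jade", modifier "citadel".
Putting it together: [[copper [ox barrel]] [[citadel jade] guard]].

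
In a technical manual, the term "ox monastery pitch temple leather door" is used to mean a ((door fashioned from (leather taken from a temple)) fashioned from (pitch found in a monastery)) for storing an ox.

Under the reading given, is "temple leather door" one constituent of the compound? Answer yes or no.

The paraphrase groups the words so that "temple leather door" is one unit: it corresponds to a single parenthesized sub-phrase.
The full structure is [ox [[monastery pitch] [[temple leather] door]]], in which [temple leather door] is a constituent.

yes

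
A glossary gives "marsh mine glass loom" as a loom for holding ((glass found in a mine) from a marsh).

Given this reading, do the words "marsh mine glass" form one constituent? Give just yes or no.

yes

The paraphrase groups the words so that "marsh mine glass" is one unit: it corresponds to a single parenthesized sub-phrase.
The full structure is [[marsh [mine glass]] loom], in which [marsh mine glass] is a constituent.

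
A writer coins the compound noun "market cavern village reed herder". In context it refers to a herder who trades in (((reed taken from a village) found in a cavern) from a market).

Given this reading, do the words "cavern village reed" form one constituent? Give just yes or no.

yes

The paraphrase groups the words so that "cavern village reed" is one unit: it corresponds to a single parenthesized sub-phrase.
The full structure is [[market [cavern [village reed]]] herder], in which [cavern village reed] is a constituent.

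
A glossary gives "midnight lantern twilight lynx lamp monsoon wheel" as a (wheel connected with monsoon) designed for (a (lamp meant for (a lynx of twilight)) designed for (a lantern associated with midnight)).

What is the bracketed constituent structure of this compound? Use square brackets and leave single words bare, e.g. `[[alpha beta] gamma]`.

Whole compound: head "wheel" (specifically "monsoon wheel"), modifier "midnight lantern twilight lynx lamp".
Within "midnight lantern twilight lynx lamp", the head is "lamp" (specifically "twilight lynx lamp") and the modifier is "midnight lantern".
Within "midnight lantern", the head is "lantern" and the modifier is "midnight".
Within "twilight lynx lamp", the head is "lamp" and the modifier is "twilight lynx".
Within "twilight lynx", the head is "lynx" and the modifier is "twilight".
Within "monsoon wheel", the head is "wheel" and the modifier is "monsoon".
Assembled: [[[midnight lantern] [[twilight lynx] lamp]] [monsoon wheel]].

[[[midnight lantern] [[twilight lynx] lamp]] [monsoon wheel]]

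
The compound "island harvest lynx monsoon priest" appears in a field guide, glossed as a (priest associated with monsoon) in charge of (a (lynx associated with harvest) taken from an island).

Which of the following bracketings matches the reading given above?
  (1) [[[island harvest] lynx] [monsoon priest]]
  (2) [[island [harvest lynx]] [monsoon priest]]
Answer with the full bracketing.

[[island [harvest lynx]] [monsoon priest]]

The paraphrase's head is the "priest" part ("monsoon priest"); its modifier is "island harvest lynx".
That top-level split, carried through the inner groups, gives [[island [harvest lynx]] [monsoon priest]].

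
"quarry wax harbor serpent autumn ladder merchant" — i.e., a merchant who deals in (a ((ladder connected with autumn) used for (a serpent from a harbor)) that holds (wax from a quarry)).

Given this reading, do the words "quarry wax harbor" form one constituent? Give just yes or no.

The top-level split is [quarry wax harbor serpent autumn ladder] [merchant]; the full structure is [[[quarry wax] [[harbor serpent] [autumn ladder]]] merchant].
"quarry wax harbor" straddles a constituent boundary, so it is not a single unit.

no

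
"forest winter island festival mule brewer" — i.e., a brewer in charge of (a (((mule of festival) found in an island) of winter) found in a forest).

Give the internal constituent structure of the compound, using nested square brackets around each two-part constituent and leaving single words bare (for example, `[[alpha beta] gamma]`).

[[forest [winter [island [festival mule]]]] brewer]

Overall it is a kind of brewer; the modifier is "forest winter island festival mule".
Within "forest winter island festival mule", the head is "mule" (specifically "winter island festival mule") and the modifier is "forest".
Within "winter island festival mule", the head is "mule" (specifically "island festival mule") and the modifier is "winter".
Within "island festival mule", the head is "mule" (specifically "festival mule") and the modifier is "island".
Within "festival mule", the head is "mule" and the modifier is "festival".
So the structure is [[forest [winter [island [festival mule]]]] brewer].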